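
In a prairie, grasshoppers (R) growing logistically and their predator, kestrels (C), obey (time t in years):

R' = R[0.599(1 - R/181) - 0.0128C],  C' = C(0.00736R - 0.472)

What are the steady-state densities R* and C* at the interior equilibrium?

From dC/dt = 0 with C > 0: 0.00736R* = 0.472, so R* = 64.1.
Substitute into dR/dt = 0: 0.599(1 - 64.1/181) = 0.0128C*.
The bracket is 0.646, giving C* = 0.387/0.0128 = 30.2.

R* ≈ 64.1, C* ≈ 30.2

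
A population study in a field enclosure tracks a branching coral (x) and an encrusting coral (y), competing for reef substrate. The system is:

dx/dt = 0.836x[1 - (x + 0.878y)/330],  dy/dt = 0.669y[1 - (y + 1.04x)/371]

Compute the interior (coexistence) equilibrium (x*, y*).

Setting both brackets to zero gives the nullclines x + 0.878y = 330 and 1.04x + y = 371.
Substituting y = 371 - 1.04x into the first: x(1 - 0.878·1.04) = 330 - 0.878·371.
So x* = 4.26/0.0869 = 49.1, and then y* = 371 - 1.04·49.1 = 320.

x* ≈ 49.1, y* ≈ 320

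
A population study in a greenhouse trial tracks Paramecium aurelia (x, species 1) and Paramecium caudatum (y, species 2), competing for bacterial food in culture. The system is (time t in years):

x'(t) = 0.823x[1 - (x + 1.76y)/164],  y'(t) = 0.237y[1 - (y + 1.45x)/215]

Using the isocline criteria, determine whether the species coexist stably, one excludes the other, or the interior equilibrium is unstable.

unstable coexistence (outcome depends on initial conditions)

Compare the nullcline intercepts: K1/α12 = 164/1.76 = 93.2 < K2 = 215; K2/α21 = 215/1.45 = 148 < K1 = 164.
Since both are reversed, neither can invade when rare; the interior point is a saddle.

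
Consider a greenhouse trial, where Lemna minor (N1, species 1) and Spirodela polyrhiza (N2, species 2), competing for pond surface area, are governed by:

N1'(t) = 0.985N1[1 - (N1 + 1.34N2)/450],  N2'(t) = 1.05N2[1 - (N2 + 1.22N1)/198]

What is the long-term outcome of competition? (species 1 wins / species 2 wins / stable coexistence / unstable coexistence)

species 1 excludes species 2

Compare the nullcline intercepts: K1/α12 = 450/1.34 = 336 > K2 = 198; K2/α21 = 198/1.22 = 162 < K1 = 450.
Since the inequalities point opposite ways, species 1 can invade but species 2 cannot.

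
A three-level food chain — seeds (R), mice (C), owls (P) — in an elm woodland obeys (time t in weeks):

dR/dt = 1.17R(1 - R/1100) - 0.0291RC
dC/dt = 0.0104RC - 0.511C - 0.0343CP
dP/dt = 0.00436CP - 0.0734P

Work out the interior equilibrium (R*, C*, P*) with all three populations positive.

From dP/dt = 0: 0.00436C* = 0.0734, so C* = 16.8.
From dR/dt = 0: 1.17(1 - R*/1100) = 0.0291·16.8, giving R* = 1100·(1 - 0.419) = 639.
From dC/dt = 0: 0.0104·639 - 0.511 = 0.0343P*, so P* = 6.14/0.0343 = 179.

R* ≈ 639, C* ≈ 16.8, P* ≈ 179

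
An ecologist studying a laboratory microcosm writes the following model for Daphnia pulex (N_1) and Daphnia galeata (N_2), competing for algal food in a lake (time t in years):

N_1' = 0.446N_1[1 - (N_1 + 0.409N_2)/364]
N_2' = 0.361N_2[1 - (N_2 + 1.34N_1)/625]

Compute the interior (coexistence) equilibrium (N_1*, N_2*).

Setting both brackets to zero gives the nullclines N_1 + 0.409N_2 = 364 and 1.34N_1 + N_2 = 625.
Substituting N_2 = 625 - 1.34N_1 into the first: N_1(1 - 0.409·1.34) = 364 - 0.409·625.
So N_1* = 108/0.452 = 240, and then N_2* = 625 - 1.34·240 = 304.

N_1* ≈ 240, N_2* ≈ 304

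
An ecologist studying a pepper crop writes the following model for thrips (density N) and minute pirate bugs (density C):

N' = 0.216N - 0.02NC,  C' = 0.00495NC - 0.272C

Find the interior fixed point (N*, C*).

Set dC/dt = 0 with C > 0: 0.00495N - 0.272 = 0, so N* = 0.272/0.00495 = 54.9.
Set dN/dt = 0 with N > 0: 0.216 - 0.02C = 0, so C* = 0.216/0.02 = 10.8.

N* ≈ 54.9, C* ≈ 10.8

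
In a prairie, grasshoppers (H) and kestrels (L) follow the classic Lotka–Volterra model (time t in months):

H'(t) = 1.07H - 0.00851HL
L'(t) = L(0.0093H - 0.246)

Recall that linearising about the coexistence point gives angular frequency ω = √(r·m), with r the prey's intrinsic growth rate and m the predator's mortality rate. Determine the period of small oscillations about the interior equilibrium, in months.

T ≈ 12.2 months

Here r = 1.07 and m = 0.246, so r·m = 0.263.
ω = √0.263 = 0.513 per month, hence T = 2π/ω ≈ 12.2 months.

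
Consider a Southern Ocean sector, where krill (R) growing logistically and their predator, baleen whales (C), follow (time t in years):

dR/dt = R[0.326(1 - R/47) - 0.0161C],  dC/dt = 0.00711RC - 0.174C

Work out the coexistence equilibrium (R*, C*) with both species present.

R* ≈ 24.5, C* ≈ 9.71

From dC/dt = 0 with C > 0: 0.00711R* = 0.174, so R* = 24.5.
Substitute into dR/dt = 0: 0.326(1 - 24.5/47) = 0.0161C*.
The bracket is 0.479, giving C* = 0.156/0.0161 = 9.71.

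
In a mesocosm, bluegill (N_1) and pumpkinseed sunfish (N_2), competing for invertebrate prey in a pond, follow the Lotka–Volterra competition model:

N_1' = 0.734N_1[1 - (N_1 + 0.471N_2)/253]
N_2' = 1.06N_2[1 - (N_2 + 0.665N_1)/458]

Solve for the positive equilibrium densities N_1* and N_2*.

N_1* ≈ 54.3, N_2* ≈ 422

Setting both brackets to zero gives the nullclines N_1 + 0.471N_2 = 253 and 0.665N_1 + N_2 = 458.
Substituting N_2 = 458 - 0.665N_1 into the first: N_1(1 - 0.471·0.665) = 253 - 0.471·458.
So N_1* = 37.3/0.687 = 54.3, and then N_2* = 458 - 0.665·54.3 = 422.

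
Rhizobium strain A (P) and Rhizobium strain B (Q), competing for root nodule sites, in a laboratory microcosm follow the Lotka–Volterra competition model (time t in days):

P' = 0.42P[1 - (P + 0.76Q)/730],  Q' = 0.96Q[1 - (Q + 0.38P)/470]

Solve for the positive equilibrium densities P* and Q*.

P* ≈ 524, Q* ≈ 271

Setting both brackets to zero gives the nullclines P + 0.76Q = 730 and 0.38P + Q = 470.
Substituting Q = 470 - 0.38P into the first: P(1 - 0.76·0.38) = 730 - 0.76·470.
So P* = 373/0.711 = 524, and then Q* = 470 - 0.38·524 = 271.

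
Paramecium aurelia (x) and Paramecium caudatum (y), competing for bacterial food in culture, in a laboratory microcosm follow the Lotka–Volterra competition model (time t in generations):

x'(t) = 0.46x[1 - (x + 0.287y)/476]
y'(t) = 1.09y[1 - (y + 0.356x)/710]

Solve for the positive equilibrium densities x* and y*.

x* ≈ 303, y* ≈ 602

Setting both brackets to zero gives the nullclines x + 0.287y = 476 and 0.356x + y = 710.
Substituting y = 710 - 0.356x into the first: x(1 - 0.287·0.356) = 476 - 0.287·710.
So x* = 272/0.898 = 303, and then y* = 710 - 0.356·303 = 602.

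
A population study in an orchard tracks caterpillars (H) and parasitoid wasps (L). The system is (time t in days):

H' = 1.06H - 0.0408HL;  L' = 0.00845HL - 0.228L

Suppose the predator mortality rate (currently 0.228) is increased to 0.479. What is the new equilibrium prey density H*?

At the interior fixed point, setting dL/dt = 0 with L > 0 fixes H* = (predator death rate)/(HL coefficient) — independent of the other coefficients.
With the change, H* = 0.479/0.00845 = 56.7; it rises from 27.

H* ≈ 56.7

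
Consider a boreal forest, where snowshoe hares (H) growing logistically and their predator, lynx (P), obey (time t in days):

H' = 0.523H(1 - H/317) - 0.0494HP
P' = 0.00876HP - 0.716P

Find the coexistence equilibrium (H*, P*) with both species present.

From dP/dt = 0 with P > 0: 0.00876H* = 0.716, so H* = 81.7.
Substitute into dH/dt = 0: 0.523(1 - 81.7/317) = 0.0494P*.
The bracket is 0.742, giving P* = 0.388/0.0494 = 7.86.

H* ≈ 81.7, P* ≈ 7.86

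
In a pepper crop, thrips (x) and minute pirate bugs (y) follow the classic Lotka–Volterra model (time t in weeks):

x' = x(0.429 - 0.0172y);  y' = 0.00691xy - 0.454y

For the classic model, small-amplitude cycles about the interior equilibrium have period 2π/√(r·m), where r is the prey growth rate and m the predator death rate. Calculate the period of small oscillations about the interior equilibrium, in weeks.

T ≈ 14.2 weeks

Here r = 0.429 and m = 0.454, so r·m = 0.195.
ω = √0.195 = 0.441 per week, hence T = 2π/ω ≈ 14.2 weeks.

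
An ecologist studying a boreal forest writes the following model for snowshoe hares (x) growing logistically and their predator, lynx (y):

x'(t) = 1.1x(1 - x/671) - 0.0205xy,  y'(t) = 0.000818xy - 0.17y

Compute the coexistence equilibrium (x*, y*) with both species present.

From dy/dt = 0 with y > 0: 0.000818x* = 0.17, so x* = 208.
Substitute into dx/dt = 0: 1.1(1 - 208/671) = 0.0205y*.
The bracket is 0.69, giving y* = 0.759/0.0205 = 37.

x* ≈ 208, y* ≈ 37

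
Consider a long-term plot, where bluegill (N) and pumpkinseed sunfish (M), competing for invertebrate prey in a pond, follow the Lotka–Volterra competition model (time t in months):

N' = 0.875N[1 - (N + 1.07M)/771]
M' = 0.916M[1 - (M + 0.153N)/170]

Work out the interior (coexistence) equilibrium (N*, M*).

N* ≈ 704, M* ≈ 62.2

Setting both brackets to zero gives the nullclines N + 1.07M = 771 and 0.153N + M = 170.
Substituting M = 170 - 0.153N into the first: N(1 - 1.07·0.153) = 771 - 1.07·170.
So N* = 589/0.836 = 704, and then M* = 170 - 0.153·704 = 62.2.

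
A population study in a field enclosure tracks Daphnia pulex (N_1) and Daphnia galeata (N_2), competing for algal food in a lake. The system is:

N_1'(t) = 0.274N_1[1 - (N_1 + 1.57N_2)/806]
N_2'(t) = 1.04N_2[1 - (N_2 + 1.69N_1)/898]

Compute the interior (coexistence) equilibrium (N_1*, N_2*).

N_1* ≈ 365, N_2* ≈ 281

Setting both brackets to zero gives the nullclines N_1 + 1.57N_2 = 806 and 1.69N_1 + N_2 = 898.
Substituting N_2 = 898 - 1.69N_1 into the first: N_1(1 - 1.57·1.69) = 806 - 1.57·898.
So N_1* = -604/-1.65 = 365, and then N_2* = 898 - 1.69·365 = 281.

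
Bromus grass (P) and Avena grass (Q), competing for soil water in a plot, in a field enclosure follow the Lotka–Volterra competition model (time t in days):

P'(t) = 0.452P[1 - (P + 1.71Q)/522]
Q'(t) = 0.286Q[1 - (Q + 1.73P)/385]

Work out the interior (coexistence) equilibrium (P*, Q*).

Setting both brackets to zero gives the nullclines P + 1.71Q = 522 and 1.73P + Q = 385.
Substituting Q = 385 - 1.73P into the first: P(1 - 1.71·1.73) = 522 - 1.71·385.
So P* = -136/-1.96 = 69.6, and then Q* = 385 - 1.73·69.6 = 265.

P* ≈ 69.6, Q* ≈ 265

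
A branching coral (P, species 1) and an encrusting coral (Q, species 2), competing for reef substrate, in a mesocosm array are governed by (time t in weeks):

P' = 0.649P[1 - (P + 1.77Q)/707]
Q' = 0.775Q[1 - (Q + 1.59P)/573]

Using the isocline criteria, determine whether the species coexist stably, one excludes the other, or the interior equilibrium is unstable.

Compare the nullcline intercepts: K1/α12 = 707/1.77 = 399 < K2 = 573; K2/α21 = 573/1.59 = 360 < K1 = 707.
Since both are reversed, neither can invade when rare; the interior point is a saddle.

unstable coexistence (outcome depends on initial conditions)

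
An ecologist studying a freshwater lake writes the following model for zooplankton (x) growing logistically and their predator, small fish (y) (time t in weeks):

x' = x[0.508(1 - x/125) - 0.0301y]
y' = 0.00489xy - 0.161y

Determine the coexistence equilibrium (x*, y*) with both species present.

From dy/dt = 0 with y > 0: 0.00489x* = 0.161, so x* = 32.9.
Substitute into dx/dt = 0: 0.508(1 - 32.9/125) = 0.0301y*.
The bracket is 0.737, giving y* = 0.374/0.0301 = 12.4.

x* ≈ 32.9, y* ≈ 12.4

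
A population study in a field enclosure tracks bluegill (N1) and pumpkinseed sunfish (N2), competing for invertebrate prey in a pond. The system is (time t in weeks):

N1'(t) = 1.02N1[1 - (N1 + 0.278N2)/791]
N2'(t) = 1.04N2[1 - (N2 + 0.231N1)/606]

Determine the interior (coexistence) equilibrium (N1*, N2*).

N1* ≈ 665, N2* ≈ 452

Setting both brackets to zero gives the nullclines N1 + 0.278N2 = 791 and 0.231N1 + N2 = 606.
Substituting N2 = 606 - 0.231N1 into the first: N1(1 - 0.278·0.231) = 791 - 0.278·606.
So N1* = 623/0.936 = 665, and then N2* = 606 - 0.231·665 = 452.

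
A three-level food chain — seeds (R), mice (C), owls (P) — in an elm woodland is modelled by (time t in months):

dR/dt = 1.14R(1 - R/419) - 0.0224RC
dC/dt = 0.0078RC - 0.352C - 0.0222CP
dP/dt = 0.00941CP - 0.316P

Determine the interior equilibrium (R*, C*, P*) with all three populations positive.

From dP/dt = 0: 0.00941C* = 0.316, so C* = 33.6.
From dR/dt = 0: 1.14(1 - R*/419) = 0.0224·33.6, giving R* = 419·(1 - 0.66) = 143.
From dC/dt = 0: 0.0078·143 - 0.352 = 0.0222P*, so P* = 0.76/0.0222 = 34.2.

R* ≈ 143, C* ≈ 33.6, P* ≈ 34.2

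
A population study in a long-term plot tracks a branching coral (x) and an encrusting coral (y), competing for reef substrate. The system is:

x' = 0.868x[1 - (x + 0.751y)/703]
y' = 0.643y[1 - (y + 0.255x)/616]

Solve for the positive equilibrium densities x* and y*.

x* ≈ 297, y* ≈ 540

Setting both brackets to zero gives the nullclines x + 0.751y = 703 and 0.255x + y = 616.
Substituting y = 616 - 0.255x into the first: x(1 - 0.751·0.255) = 703 - 0.751·616.
So x* = 240/0.808 = 297, and then y* = 616 - 0.255·297 = 540.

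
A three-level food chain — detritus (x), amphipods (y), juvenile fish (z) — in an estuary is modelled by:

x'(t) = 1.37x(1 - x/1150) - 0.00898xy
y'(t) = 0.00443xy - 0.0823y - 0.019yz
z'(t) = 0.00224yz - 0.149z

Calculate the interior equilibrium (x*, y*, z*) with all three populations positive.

From dz/dt = 0: 0.00224y* = 0.149, so y* = 66.5.
From dx/dt = 0: 1.37(1 - x*/1150) = 0.00898·66.5, giving x* = 1150·(1 - 0.436) = 649.
From dy/dt = 0: 0.00443·649 - 0.0823 = 0.019z*, so z* = 2.79/0.019 = 147.

x* ≈ 649, y* ≈ 66.5, z* ≈ 147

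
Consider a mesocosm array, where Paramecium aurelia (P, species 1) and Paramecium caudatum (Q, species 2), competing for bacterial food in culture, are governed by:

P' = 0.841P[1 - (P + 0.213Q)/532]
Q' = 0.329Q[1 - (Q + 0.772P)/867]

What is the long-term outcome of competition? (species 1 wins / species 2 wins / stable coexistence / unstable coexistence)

stable coexistence

Compare the nullcline intercepts: K1/α12 = 532/0.213 = 2500 > K2 = 867; K2/α21 = 867/0.772 = 1120 > K1 = 532.
Since both inequalities hold, each species can invade when rare, so the interior equilibrium is stable.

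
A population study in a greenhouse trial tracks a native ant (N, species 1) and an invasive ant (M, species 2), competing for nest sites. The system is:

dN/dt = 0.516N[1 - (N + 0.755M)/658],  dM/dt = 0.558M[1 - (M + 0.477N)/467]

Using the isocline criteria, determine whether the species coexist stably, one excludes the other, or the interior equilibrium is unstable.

stable coexistence

Compare the nullcline intercepts: K1/α12 = 658/0.755 = 872 > K2 = 467; K2/α21 = 467/0.477 = 979 > K1 = 658.
Since both inequalities hold, each species can invade when rare, so the interior equilibrium is stable.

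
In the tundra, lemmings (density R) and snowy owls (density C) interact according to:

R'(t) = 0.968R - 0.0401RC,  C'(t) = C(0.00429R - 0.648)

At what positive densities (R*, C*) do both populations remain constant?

Set dC/dt = 0 with C > 0: 0.00429R - 0.648 = 0, so R* = 0.648/0.00429 = 151.
Set dR/dt = 0 with R > 0: 0.968 - 0.0401C = 0, so C* = 0.968/0.0401 = 24.1.

R* ≈ 151, C* ≈ 24.1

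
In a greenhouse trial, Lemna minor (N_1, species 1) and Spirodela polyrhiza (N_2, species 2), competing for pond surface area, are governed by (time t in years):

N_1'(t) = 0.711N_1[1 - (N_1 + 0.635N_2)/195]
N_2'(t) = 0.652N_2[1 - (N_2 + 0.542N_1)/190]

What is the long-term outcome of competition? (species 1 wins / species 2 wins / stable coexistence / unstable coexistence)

stable coexistence

Compare the nullcline intercepts: K1/α12 = 195/0.635 = 307 > K2 = 190; K2/α21 = 190/0.542 = 351 > K1 = 195.
Since both inequalities hold, each species can invade when rare, so the interior equilibrium is stable.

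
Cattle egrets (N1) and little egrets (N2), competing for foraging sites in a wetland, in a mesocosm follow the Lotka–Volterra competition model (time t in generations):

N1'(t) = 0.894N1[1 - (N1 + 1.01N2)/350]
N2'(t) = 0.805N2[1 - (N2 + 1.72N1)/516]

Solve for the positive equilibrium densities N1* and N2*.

N1* ≈ 232, N2* ≈ 117

Setting both brackets to zero gives the nullclines N1 + 1.01N2 = 350 and 1.72N1 + N2 = 516.
Substituting N2 = 516 - 1.72N1 into the first: N1(1 - 1.01·1.72) = 350 - 1.01·516.
So N1* = -171/-0.737 = 232, and then N2* = 516 - 1.72·232 = 117.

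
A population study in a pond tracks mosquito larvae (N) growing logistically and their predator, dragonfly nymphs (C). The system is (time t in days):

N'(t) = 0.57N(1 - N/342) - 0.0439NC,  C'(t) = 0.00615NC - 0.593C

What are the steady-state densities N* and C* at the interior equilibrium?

From dC/dt = 0 with C > 0: 0.00615N* = 0.593, so N* = 96.4.
Substitute into dN/dt = 0: 0.57(1 - 96.4/342) = 0.0439C*.
The bracket is 0.718, giving C* = 0.409/0.0439 = 9.32.

N* ≈ 96.4, C* ≈ 9.32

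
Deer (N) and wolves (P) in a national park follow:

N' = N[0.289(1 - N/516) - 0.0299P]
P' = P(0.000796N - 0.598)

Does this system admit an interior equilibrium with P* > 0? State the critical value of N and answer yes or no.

The predator equation gives dP/dt > 0 only when N > 0.598/0.000796 = 751.
Without the predator, N → K = 516. Since 516 < 751, the predator cannot invade.

Threshold N = 751; K < 751, so no, the predator goes extinct.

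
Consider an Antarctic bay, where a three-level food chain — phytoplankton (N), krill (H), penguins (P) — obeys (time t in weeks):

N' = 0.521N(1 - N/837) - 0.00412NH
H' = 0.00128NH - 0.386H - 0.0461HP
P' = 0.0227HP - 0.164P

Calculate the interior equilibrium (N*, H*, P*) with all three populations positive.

N* ≈ 789, H* ≈ 7.22, P* ≈ 13.5

From dP/dt = 0: 0.0227H* = 0.164, so H* = 7.22.
From dN/dt = 0: 0.521(1 - N*/837) = 0.00412·7.22, giving N* = 837·(1 - 0.0571) = 789.
From dH/dt = 0: 0.00128·789 - 0.386 = 0.0461P*, so P* = 0.624/0.0461 = 13.5.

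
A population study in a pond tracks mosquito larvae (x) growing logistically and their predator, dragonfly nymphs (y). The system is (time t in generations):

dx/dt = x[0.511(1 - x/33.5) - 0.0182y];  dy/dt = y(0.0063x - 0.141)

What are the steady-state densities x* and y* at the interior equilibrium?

From dy/dt = 0 with y > 0: 0.0063x* = 0.141, so x* = 22.4.
Substitute into dx/dt = 0: 0.511(1 - 22.4/33.5) = 0.0182y*.
The bracket is 0.332, giving y* = 0.17/0.0182 = 9.32.

x* ≈ 22.4, y* ≈ 9.32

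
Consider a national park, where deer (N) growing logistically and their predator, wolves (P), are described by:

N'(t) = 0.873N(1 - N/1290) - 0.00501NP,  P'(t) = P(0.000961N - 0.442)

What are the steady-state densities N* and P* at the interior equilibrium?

N* ≈ 460, P* ≈ 112

From dP/dt = 0 with P > 0: 0.000961N* = 0.442, so N* = 460.
Substitute into dN/dt = 0: 0.873(1 - 460/1290) = 0.00501P*.
The bracket is 0.643, giving P* = 0.562/0.00501 = 112.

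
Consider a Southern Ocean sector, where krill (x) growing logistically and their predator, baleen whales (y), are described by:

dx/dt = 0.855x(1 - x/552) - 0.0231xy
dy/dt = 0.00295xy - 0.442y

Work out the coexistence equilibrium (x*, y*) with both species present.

x* ≈ 150, y* ≈ 27

From dy/dt = 0 with y > 0: 0.00295x* = 0.442, so x* = 150.
Substitute into dx/dt = 0: 0.855(1 - 150/552) = 0.0231y*.
The bracket is 0.729, giving y* = 0.623/0.0231 = 27.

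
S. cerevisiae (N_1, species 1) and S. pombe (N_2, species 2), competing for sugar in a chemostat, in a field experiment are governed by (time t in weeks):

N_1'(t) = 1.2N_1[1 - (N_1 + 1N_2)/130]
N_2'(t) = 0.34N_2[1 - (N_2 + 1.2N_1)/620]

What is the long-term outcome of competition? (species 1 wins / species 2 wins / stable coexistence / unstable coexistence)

species 2 excludes species 1

Compare the nullcline intercepts: K1/α12 = 130/1 = 130 < K2 = 620; K2/α21 = 620/1.2 = 517 > K1 = 130.
Since the inequalities point opposite ways, species 2 can invade but species 1 cannot.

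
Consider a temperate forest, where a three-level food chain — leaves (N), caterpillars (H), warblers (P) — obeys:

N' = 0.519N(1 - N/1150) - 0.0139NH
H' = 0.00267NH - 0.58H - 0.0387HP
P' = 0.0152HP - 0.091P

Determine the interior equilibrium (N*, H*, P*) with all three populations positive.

From dP/dt = 0: 0.0152H* = 0.091, so H* = 5.99.
From dN/dt = 0: 0.519(1 - N*/1150) = 0.0139·5.99, giving N* = 1150·(1 - 0.16) = 966.
From dH/dt = 0: 0.00267·966 - 0.58 = 0.0387P*, so P* = 2/0.0387 = 51.6.

N* ≈ 966, H* ≈ 5.99, P* ≈ 51.6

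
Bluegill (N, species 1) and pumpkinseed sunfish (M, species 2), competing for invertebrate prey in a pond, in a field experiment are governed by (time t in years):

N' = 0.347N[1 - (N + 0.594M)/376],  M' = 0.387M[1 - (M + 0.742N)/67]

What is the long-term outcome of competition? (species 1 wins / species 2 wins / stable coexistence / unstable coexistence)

species 1 excludes species 2

Compare the nullcline intercepts: K1/α12 = 376/0.594 = 633 > K2 = 67; K2/α21 = 67/0.742 = 90.3 < K1 = 376.
Since the inequalities point opposite ways, species 1 can invade but species 2 cannot.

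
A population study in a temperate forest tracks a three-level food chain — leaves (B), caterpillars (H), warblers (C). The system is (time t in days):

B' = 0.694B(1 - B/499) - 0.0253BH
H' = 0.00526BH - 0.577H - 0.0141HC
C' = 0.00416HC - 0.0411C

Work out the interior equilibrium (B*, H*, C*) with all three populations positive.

B* ≈ 319, H* ≈ 9.88, C* ≈ 78.2

From dC/dt = 0: 0.00416H* = 0.0411, so H* = 9.88.
From dB/dt = 0: 0.694(1 - B*/499) = 0.0253·9.88, giving B* = 499·(1 - 0.36) = 319.
From dH/dt = 0: 0.00526·319 - 0.577 = 0.0141C*, so C* = 1.1/0.0141 = 78.2.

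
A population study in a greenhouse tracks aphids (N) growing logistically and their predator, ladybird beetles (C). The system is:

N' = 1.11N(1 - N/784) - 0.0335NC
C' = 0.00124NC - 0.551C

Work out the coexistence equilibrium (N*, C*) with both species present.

N* ≈ 444, C* ≈ 14.4

From dC/dt = 0 with C > 0: 0.00124N* = 0.551, so N* = 444.
Substitute into dN/dt = 0: 1.11(1 - 444/784) = 0.0335C*.
The bracket is 0.433, giving C* = 0.481/0.0335 = 14.4.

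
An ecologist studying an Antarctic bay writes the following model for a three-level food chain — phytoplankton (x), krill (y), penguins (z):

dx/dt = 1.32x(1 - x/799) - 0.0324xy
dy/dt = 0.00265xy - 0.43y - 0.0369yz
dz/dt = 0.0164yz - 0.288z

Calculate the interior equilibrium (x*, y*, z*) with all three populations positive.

From dz/dt = 0: 0.0164y* = 0.288, so y* = 17.6.
From dx/dt = 0: 1.32(1 - x*/799) = 0.0324·17.6, giving x* = 799·(1 - 0.431) = 455.
From dy/dt = 0: 0.00265·455 - 0.43 = 0.0369z*, so z* = 0.775/0.0369 = 21.

x* ≈ 455, y* ≈ 17.6, z* ≈ 21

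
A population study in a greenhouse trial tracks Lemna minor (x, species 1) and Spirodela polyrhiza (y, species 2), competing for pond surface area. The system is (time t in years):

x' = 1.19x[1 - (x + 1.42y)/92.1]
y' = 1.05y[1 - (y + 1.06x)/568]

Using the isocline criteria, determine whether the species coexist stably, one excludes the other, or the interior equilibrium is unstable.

Compare the nullcline intercepts: K1/α12 = 92.1/1.42 = 64.9 < K2 = 568; K2/α21 = 568/1.06 = 536 > K1 = 92.1.
Since the inequalities point opposite ways, species 2 can invade but species 1 cannot.

species 2 excludes species 1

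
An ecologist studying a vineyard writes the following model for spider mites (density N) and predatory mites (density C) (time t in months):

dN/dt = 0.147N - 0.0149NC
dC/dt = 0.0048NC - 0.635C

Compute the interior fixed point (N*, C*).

N* ≈ 132, C* ≈ 9.87

Set dC/dt = 0 with C > 0: 0.0048N - 0.635 = 0, so N* = 0.635/0.0048 = 132.
Set dN/dt = 0 with N > 0: 0.147 - 0.0149C = 0, so C* = 0.147/0.0149 = 9.87.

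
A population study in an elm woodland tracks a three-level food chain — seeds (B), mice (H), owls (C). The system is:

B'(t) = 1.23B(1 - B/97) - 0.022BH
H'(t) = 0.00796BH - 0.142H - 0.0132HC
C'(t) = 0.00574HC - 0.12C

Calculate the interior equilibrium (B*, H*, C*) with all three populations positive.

From dC/dt = 0: 0.00574H* = 0.12, so H* = 20.9.
From dB/dt = 0: 1.23(1 - B*/97) = 0.022·20.9, giving B* = 97·(1 - 0.374) = 60.7.
From dH/dt = 0: 0.00796·60.7 - 0.142 = 0.0132C*, so C* = 0.341/0.0132 = 25.9.

B* ≈ 60.7, H* ≈ 20.9, C* ≈ 25.9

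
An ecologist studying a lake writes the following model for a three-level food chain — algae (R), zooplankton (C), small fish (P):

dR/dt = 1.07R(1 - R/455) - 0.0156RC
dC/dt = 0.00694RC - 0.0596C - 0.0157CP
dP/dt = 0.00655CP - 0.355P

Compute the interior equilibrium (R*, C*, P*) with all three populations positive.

R* ≈ 95.5, C* ≈ 54.2, P* ≈ 38.4

From dP/dt = 0: 0.00655C* = 0.355, so C* = 54.2.
From dR/dt = 0: 1.07(1 - R*/455) = 0.0156·54.2, giving R* = 455·(1 - 0.79) = 95.5.
From dC/dt = 0: 0.00694·95.5 - 0.0596 = 0.0157P*, so P* = 0.603/0.0157 = 38.4.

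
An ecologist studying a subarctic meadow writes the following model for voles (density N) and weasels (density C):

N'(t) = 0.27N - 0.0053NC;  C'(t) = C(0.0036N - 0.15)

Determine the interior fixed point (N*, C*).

N* ≈ 41.7, C* ≈ 50.9

Set dC/dt = 0 with C > 0: 0.0036N - 0.15 = 0, so N* = 0.15/0.0036 = 41.7.
Set dN/dt = 0 with N > 0: 0.27 - 0.0053C = 0, so C* = 0.27/0.0053 = 50.9.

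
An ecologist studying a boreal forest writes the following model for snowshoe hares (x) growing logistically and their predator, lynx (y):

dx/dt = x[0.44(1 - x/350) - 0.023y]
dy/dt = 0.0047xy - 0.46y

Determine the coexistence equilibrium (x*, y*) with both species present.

x* ≈ 97.9, y* ≈ 13.8

From dy/dt = 0 with y > 0: 0.0047x* = 0.46, so x* = 97.9.
Substitute into dx/dt = 0: 0.44(1 - 97.9/350) = 0.023y*.
The bracket is 0.72, giving y* = 0.317/0.023 = 13.8.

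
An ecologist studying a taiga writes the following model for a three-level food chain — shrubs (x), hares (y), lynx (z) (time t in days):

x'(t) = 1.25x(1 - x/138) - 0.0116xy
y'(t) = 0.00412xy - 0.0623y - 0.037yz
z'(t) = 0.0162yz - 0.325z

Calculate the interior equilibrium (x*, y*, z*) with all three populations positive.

x* ≈ 112, y* ≈ 20.1, z* ≈ 10.8

From dz/dt = 0: 0.0162y* = 0.325, so y* = 20.1.
From dx/dt = 0: 1.25(1 - x*/138) = 0.0116·20.1, giving x* = 138·(1 - 0.186) = 112.
From dy/dt = 0: 0.00412·112 - 0.0623 = 0.037z*, so z* = 0.4/0.037 = 10.8.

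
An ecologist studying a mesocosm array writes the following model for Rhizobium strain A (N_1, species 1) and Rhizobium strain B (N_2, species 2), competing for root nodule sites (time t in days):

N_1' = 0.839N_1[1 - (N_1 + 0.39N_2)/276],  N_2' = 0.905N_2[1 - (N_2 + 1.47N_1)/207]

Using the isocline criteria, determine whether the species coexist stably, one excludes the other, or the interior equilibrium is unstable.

Compare the nullcline intercepts: K1/α12 = 276/0.39 = 708 > K2 = 207; K2/α21 = 207/1.47 = 141 < K1 = 276.
Since the inequalities point opposite ways, species 1 can invade but species 2 cannot.

species 1 excludes species 2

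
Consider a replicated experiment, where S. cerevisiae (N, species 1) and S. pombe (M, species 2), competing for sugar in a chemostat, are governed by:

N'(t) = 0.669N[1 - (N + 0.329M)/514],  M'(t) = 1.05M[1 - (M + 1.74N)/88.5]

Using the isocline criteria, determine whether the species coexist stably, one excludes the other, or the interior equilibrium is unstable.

Compare the nullcline intercepts: K1/α12 = 514/0.329 = 1560 > K2 = 88.5; K2/α21 = 88.5/1.74 = 50.9 < K1 = 514.
Since the inequalities point opposite ways, species 1 can invade but species 2 cannot.

species 1 excludes species 2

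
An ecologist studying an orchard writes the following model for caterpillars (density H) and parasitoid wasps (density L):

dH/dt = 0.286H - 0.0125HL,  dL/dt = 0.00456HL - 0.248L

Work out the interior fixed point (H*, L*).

Set dL/dt = 0 with L > 0: 0.00456H - 0.248 = 0, so H* = 0.248/0.00456 = 54.4.
Set dH/dt = 0 with H > 0: 0.286 - 0.0125L = 0, so L* = 0.286/0.0125 = 22.9.

H* ≈ 54.4, L* ≈ 22.9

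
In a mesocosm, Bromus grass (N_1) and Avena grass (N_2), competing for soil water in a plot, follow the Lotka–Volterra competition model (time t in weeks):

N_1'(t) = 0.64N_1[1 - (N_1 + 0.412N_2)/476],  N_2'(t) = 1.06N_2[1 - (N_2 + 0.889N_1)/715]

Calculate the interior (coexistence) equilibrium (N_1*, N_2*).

N_1* ≈ 286, N_2* ≈ 461

Setting both brackets to zero gives the nullclines N_1 + 0.412N_2 = 476 and 0.889N_1 + N_2 = 715.
Substituting N_2 = 715 - 0.889N_1 into the first: N_1(1 - 0.412·0.889) = 476 - 0.412·715.
So N_1* = 181/0.634 = 286, and then N_2* = 715 - 0.889·286 = 461.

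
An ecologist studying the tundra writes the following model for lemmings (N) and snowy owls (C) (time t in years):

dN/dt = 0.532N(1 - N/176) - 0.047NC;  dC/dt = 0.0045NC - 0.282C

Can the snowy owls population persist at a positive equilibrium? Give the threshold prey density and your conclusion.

Threshold N = 62.7; K > 62.7, so yes, the predator persists.

The predator equation gives dC/dt > 0 only when N > 0.282/0.0045 = 62.7.
Without the predator, N → K = 176. Since 176 > 62.7, the predator can invade and persist.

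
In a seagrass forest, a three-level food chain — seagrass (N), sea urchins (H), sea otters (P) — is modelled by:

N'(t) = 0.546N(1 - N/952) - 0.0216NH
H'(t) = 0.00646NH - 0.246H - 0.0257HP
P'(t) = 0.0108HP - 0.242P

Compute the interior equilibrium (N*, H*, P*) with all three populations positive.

From dP/dt = 0: 0.0108H* = 0.242, so H* = 22.4.
From dN/dt = 0: 0.546(1 - N*/952) = 0.0216·22.4, giving N* = 952·(1 - 0.886) = 108.
From dH/dt = 0: 0.00646·108 - 0.246 = 0.0257P*, so P* = 0.452/0.0257 = 17.6.

N* ≈ 108, H* ≈ 22.4, P* ≈ 17.6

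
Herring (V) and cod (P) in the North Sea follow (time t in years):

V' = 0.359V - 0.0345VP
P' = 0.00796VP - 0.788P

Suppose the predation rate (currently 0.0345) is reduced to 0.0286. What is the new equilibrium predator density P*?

P* ≈ 12.6

At the interior fixed point, setting dV/dt = 0 with V > 0 fixes P* = (prey growth rate)/(VP coefficient) — independent of the other coefficients.
With the change, P* = 0.359/0.0286 = 12.6; it rises from 10.4.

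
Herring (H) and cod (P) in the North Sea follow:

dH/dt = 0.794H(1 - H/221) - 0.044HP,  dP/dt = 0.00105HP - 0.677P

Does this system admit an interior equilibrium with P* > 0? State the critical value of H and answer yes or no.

The predator equation gives dP/dt > 0 only when H > 0.677/0.00105 = 645.
Without the predator, H → K = 221. Since 221 < 645, the predator cannot invade.

Threshold H = 645; K < 645, so no, the predator goes extinct.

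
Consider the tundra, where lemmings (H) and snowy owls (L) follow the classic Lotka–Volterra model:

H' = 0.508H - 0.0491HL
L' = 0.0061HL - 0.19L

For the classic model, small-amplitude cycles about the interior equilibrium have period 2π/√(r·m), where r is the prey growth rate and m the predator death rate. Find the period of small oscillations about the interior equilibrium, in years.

Here r = 0.508 and m = 0.19, so r·m = 0.0965.
ω = √0.0965 = 0.311 per year, hence T = 2π/ω ≈ 20.2 years.

T ≈ 20.2 years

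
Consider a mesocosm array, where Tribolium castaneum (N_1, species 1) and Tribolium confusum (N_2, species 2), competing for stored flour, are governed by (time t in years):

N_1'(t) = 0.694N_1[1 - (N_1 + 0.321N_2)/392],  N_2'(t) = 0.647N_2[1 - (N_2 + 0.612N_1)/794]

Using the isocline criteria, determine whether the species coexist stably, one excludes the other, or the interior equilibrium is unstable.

Compare the nullcline intercepts: K1/α12 = 392/0.321 = 1220 > K2 = 794; K2/α21 = 794/0.612 = 1300 > K1 = 392.
Since both inequalities hold, each species can invade when rare, so the interior equilibrium is stable.

stable coexistence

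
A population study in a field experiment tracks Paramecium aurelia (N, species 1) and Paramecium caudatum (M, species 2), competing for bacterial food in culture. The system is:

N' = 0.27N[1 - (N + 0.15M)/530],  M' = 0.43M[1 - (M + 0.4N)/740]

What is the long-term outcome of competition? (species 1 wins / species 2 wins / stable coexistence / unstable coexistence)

stable coexistence

Compare the nullcline intercepts: K1/α12 = 530/0.15 = 3530 > K2 = 740; K2/α21 = 740/0.4 = 1850 > K1 = 530.
Since both inequalities hold, each species can invade when rare, so the interior equilibrium is stable.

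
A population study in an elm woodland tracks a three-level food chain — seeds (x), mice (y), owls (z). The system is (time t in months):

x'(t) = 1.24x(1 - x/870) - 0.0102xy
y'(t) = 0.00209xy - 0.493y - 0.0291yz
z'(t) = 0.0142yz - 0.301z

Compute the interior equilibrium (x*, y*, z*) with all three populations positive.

From dz/dt = 0: 0.0142y* = 0.301, so y* = 21.2.
From dx/dt = 0: 1.24(1 - x*/870) = 0.0102·21.2, giving x* = 870·(1 - 0.174) = 718.
From dy/dt = 0: 0.00209·718 - 0.493 = 0.0291z*, so z* = 1.01/0.0291 = 34.6.

x* ≈ 718, y* ≈ 21.2, z* ≈ 34.6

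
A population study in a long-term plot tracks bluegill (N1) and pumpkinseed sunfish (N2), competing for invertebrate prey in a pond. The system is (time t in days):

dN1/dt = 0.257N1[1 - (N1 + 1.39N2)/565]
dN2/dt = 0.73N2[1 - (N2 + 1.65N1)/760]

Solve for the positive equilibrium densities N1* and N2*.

N1* ≈ 380, N2* ≈ 133

Setting both brackets to zero gives the nullclines N1 + 1.39N2 = 565 and 1.65N1 + N2 = 760.
Substituting N2 = 760 - 1.65N1 into the first: N1(1 - 1.39·1.65) = 565 - 1.39·760.
So N1* = -491/-1.29 = 380, and then N2* = 760 - 1.65·380 = 133.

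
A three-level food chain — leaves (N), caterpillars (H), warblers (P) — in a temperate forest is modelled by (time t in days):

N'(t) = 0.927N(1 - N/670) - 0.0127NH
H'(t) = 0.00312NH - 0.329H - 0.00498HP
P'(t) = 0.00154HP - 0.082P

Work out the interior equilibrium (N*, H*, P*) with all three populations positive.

From dP/dt = 0: 0.00154H* = 0.082, so H* = 53.2.
From dN/dt = 0: 0.927(1 - N*/670) = 0.0127·53.2, giving N* = 670·(1 - 0.729) = 181.
From dH/dt = 0: 0.00312·181 - 0.329 = 0.00498P*, so P* = 0.236/0.00498 = 47.5.

N* ≈ 181, H* ≈ 53.2, P* ≈ 47.5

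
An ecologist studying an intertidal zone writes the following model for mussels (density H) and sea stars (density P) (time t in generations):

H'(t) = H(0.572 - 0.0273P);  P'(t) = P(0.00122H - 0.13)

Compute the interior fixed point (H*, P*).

H* ≈ 107, P* ≈ 21

Set dP/dt = 0 with P > 0: 0.00122H - 0.13 = 0, so H* = 0.13/0.00122 = 107.
Set dH/dt = 0 with H > 0: 0.572 - 0.0273P = 0, so P* = 0.572/0.0273 = 21.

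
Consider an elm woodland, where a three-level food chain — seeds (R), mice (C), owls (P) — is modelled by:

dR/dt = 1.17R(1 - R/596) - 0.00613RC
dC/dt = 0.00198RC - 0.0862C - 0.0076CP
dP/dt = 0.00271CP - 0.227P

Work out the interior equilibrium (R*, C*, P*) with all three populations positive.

R* ≈ 334, C* ≈ 83.8, P* ≈ 75.8

From dP/dt = 0: 0.00271C* = 0.227, so C* = 83.8.
From dR/dt = 0: 1.17(1 - R*/596) = 0.00613·83.8, giving R* = 596·(1 - 0.439) = 334.
From dC/dt = 0: 0.00198·334 - 0.0862 = 0.0076P*, so P* = 0.576/0.0076 = 75.8.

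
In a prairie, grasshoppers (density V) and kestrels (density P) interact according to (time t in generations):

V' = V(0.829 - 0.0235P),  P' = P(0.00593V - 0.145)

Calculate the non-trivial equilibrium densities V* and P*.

Set dP/dt = 0 with P > 0: 0.00593V - 0.145 = 0, so V* = 0.145/0.00593 = 24.5.
Set dV/dt = 0 with V > 0: 0.829 - 0.0235P = 0, so P* = 0.829/0.0235 = 35.3.

V* ≈ 24.5, P* ≈ 35.3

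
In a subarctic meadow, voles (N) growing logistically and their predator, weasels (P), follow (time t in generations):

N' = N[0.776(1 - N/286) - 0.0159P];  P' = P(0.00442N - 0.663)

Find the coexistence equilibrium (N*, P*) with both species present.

N* ≈ 150, P* ≈ 23.2

From dP/dt = 0 with P > 0: 0.00442N* = 0.663, so N* = 150.
Substitute into dN/dt = 0: 0.776(1 - 150/286) = 0.0159P*.
The bracket is 0.476, giving P* = 0.369/0.0159 = 23.2.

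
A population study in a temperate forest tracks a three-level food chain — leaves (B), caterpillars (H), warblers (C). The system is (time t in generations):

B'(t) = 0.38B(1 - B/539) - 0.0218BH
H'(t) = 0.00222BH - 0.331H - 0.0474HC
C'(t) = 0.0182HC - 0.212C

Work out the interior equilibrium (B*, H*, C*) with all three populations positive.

From dC/dt = 0: 0.0182H* = 0.212, so H* = 11.6.
From dB/dt = 0: 0.38(1 - B*/539) = 0.0218·11.6, giving B* = 539·(1 - 0.668) = 179.
From dH/dt = 0: 0.00222·179 - 0.331 = 0.0474C*, so C* = 0.066/0.0474 = 1.39.

B* ≈ 179, H* ≈ 11.6, C* ≈ 1.39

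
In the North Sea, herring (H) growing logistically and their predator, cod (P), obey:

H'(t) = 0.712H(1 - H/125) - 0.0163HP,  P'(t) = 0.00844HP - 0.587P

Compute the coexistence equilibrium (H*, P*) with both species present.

H* ≈ 69.5, P* ≈ 19.4

From dP/dt = 0 with P > 0: 0.00844H* = 0.587, so H* = 69.5.
Substitute into dH/dt = 0: 0.712(1 - 69.5/125) = 0.0163P*.
The bracket is 0.444, giving P* = 0.316/0.0163 = 19.4.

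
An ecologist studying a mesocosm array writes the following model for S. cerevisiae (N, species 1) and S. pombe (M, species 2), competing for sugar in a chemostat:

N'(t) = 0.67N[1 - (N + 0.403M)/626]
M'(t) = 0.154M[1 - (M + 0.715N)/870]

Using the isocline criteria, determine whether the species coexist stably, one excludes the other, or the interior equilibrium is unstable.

Compare the nullcline intercepts: K1/α12 = 626/0.403 = 1550 > K2 = 870; K2/α21 = 870/0.715 = 1220 > K1 = 626.
Since both inequalities hold, each species can invade when rare, so the interior equilibrium is stable.

stable coexistence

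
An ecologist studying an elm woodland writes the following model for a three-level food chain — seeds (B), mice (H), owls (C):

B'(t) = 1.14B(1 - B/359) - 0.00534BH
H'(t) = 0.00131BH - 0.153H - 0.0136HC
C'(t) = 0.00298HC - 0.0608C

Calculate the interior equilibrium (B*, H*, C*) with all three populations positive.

B* ≈ 325, H* ≈ 20.4, C* ≈ 20

From dC/dt = 0: 0.00298H* = 0.0608, so H* = 20.4.
From dB/dt = 0: 1.14(1 - B*/359) = 0.00534·20.4, giving B* = 359·(1 - 0.0956) = 325.
From dH/dt = 0: 0.00131·325 - 0.153 = 0.0136C*, so C* = 0.272/0.0136 = 20.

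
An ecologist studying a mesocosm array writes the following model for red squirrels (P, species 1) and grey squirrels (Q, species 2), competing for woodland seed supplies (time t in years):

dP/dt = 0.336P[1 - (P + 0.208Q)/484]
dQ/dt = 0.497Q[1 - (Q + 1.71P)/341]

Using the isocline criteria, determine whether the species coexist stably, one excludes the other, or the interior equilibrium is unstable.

species 1 excludes species 2

Compare the nullcline intercepts: K1/α12 = 484/0.208 = 2330 > K2 = 341; K2/α21 = 341/1.71 = 199 < K1 = 484.
Since the inequalities point opposite ways, species 1 can invade but species 2 cannot.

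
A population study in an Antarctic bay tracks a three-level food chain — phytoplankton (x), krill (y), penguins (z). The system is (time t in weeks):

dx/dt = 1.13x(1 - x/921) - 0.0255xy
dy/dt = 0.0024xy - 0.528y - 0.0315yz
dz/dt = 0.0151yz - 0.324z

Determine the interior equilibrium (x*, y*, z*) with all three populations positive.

x* ≈ 475, y* ≈ 21.5, z* ≈ 19.4

From dz/dt = 0: 0.0151y* = 0.324, so y* = 21.5.
From dx/dt = 0: 1.13(1 - x*/921) = 0.0255·21.5, giving x* = 921·(1 - 0.484) = 475.
From dy/dt = 0: 0.0024·475 - 0.528 = 0.0315z*, so z* = 0.612/0.0315 = 19.4.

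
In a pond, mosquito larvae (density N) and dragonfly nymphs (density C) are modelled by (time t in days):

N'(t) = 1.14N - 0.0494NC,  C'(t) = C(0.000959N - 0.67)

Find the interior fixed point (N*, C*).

N* ≈ 699, C* ≈ 23.1

Set dC/dt = 0 with C > 0: 0.000959N - 0.67 = 0, so N* = 0.67/0.000959 = 699.
Set dN/dt = 0 with N > 0: 1.14 - 0.0494C = 0, so C* = 1.14/0.0494 = 23.1.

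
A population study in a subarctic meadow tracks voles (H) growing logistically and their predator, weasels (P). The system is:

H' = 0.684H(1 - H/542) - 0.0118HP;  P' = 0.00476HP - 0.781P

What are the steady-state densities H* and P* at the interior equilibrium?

From dP/dt = 0 with P > 0: 0.00476H* = 0.781, so H* = 164.
Substitute into dH/dt = 0: 0.684(1 - 164/542) = 0.0118P*.
The bracket is 0.697, giving P* = 0.477/0.0118 = 40.4.

H* ≈ 164, P* ≈ 40.4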